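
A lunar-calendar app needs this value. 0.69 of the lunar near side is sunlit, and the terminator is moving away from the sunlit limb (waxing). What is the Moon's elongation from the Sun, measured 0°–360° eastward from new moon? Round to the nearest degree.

112°

cos θ = 1 − 2f = -0.380, giving a principal value of 112.3°.
Before full moon the principal value applies: θ = 112.3°.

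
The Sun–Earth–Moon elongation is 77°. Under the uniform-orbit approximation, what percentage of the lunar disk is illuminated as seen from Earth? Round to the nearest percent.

cos 77° = 0.225, so f = (1 − 0.225)/2 = 0.388, i.e. 39%.

39%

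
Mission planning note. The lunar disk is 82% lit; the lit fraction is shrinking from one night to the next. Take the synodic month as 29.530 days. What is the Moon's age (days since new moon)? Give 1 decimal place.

Invert f = (1 − cos θ)/2 to get cos θ = 1 − 2(0.82) = -0.640, hence θ₀ = arccos -0.640 = 129.8°.
Since the Moon is past full (waning), take the reflex angle: θ = 360° − 129.8° = 230.2°.
Age = 29.530 × 230.2°/360° ≈ 18.88 days.

18.9 days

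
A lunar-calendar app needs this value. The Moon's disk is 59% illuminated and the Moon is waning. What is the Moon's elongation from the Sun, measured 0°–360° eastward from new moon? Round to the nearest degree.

From f = (1 − cos θ)/2: cos θ = 1 − 2×0.59 = -0.180; arccos → 100.4°.
A waning Moon lies in 180°–360°, so θ = 360° − 100.4° = 259.6°.

260°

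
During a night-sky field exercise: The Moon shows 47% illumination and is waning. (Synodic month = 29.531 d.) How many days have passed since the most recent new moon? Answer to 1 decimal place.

Invert f = (1 − cos θ)/2 to get cos θ = 1 − 2(0.47) = 0.060, hence θ₀ = arccos 0.060 = 86.6°.
A waning Moon lies in 180°–360°, so θ = 360° − 86.6° = 273.4°.
Age = 29.531 × 273.4°/360° ≈ 22.43 days.

22.4 days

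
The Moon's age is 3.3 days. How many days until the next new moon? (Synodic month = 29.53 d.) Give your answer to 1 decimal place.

One full lunation from the last new moon is 29.53 d; remaining = 29.53 − 3.3 = 26.230 d.

26.2 days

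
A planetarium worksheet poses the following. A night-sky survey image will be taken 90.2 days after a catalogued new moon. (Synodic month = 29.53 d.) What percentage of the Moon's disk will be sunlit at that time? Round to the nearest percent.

Reduce mod P: 90.2 − 3×29.53 = 1.61 d into the current lunation.
Phase angle: θ = 360°·(1.61 d)/(29.53 d) = 19.6°.
cos 19.6° = 0.942, so f = (1 − 0.942)/2 = 0.029, so 3%.

3%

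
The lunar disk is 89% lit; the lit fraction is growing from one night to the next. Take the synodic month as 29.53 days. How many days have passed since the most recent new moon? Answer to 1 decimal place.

11.6 days

cos θ = 1 − 2f = -0.780, giving a principal value of 141.3°.
The Moon is waxing (0°–180°), so θ = 141.3° directly.
Age = 29.53 × 141.3°/360° ≈ 11.59 days.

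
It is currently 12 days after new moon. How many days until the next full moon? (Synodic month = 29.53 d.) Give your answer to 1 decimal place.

2.8 days

Full moon occurs at elongation 180°, i.e. at age 29.53 × 180/360 = 14.765 d.
So 2.765 days remain (14.765 − 12).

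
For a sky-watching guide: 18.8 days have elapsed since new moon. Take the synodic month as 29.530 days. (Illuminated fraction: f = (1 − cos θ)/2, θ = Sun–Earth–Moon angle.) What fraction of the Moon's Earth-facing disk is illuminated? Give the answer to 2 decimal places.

0.83

Elongation θ = 360° × 18.8/29.530 ≈ 229.2°.
cos 229.2° = (-0.654), so f = (1 − (-0.654))/2 = 0.827.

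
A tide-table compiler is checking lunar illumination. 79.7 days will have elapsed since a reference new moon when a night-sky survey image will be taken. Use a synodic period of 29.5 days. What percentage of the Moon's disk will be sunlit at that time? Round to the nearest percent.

79.7 d spans 2 complete synodic months (2 × 29.5 = 59.00 d) plus 20.70 d.
Elongation θ = 360° × 20.70/29.5 ≈ 252.6°.
With cos θ = (-0.299), the lit fraction is (1 − (-0.299))/2 ≈ 0.649, so 65%.

65%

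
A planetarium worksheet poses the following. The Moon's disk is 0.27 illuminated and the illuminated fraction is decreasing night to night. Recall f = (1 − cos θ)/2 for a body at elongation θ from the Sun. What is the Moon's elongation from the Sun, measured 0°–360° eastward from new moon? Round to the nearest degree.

Invert f = (1 − cos θ)/2 to get cos θ = 1 − 2(0.27) = 0.460, hence θ₀ = arccos 0.460 = 62.6°.
Since the Moon is past full (waning), take the reflex angle: θ = 360° − 62.6° = 297.4°.

297°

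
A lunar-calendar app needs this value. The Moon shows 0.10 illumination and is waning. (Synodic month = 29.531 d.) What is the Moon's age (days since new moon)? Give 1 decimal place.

26.5 days

From f = (1 − cos θ)/2: cos θ = 1 − 2×0.10 = 0.800; arccos → 36.9°.
Waning ⇒ past full, so θ = 360° − 36.9° = 323.1°.
At 360°/29.531 d per day, 323.1° corresponds to 26.51 days.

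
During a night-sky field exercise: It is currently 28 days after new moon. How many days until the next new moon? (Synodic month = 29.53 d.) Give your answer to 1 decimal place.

1.5 days

The next new moon completes the synodic month: 29.53 − 28 = 1.530 days.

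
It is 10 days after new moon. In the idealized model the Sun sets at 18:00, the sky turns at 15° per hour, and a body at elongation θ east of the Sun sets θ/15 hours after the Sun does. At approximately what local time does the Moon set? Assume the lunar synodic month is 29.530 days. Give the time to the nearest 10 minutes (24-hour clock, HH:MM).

Phase angle: θ = 360°·(10 d)/(29.530 d) = 121.9°.
The Moon trails the Sun by θ/15 = 121.9/15 ≈ 8.13 hours.
18:00 + 8.127 h ≈ 02:08 → 02:10 to the nearest ten minutes.

02:10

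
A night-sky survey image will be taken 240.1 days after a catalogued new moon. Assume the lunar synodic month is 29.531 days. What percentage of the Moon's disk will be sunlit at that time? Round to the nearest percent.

240.1/29.531 = 8.130 lunations, so 8 complete cycles and 3.85 d into the next.
Elongation θ = 360° × 3.85/29.531 ≈ 47.0°.
Illuminated fraction = (1 − cos 47.0°)/2 = (1 − 0.683)/2 ≈ 0.159, so 16%.

16%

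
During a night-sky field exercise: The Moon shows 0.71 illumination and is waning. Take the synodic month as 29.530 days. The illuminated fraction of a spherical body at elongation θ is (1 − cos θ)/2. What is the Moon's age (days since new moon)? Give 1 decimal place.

20.1 days

From f = (1 − cos θ)/2: cos θ = 1 − 2×0.71 = -0.420; arccos → 114.8°.
Since the Moon is past full (waning), take the reflex angle: θ = 360° − 114.8° = 245.2°.
Age = 29.530 × 245.2°/360° ≈ 20.11 days.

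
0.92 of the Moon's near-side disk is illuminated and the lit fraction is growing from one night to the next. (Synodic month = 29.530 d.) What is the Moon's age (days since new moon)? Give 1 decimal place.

Invert f = (1 − cos θ)/2 to get cos θ = 1 − 2(0.92) = -0.840, hence θ₀ = arccos -0.840 = 147.1°.
Waxing ⇒ before full, so θ = 147.1°.
At 360°/29.530 d per day, 147.1° corresponds to 12.07 days.

12.1 days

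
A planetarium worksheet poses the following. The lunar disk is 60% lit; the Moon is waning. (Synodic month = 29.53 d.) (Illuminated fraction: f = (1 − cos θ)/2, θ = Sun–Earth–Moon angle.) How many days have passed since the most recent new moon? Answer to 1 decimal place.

21.2 days

cos θ = 1 − 2f = -0.200, giving a principal value of 101.5°.
Since the Moon is past full (waning), take the reflex angle: θ = 360° − 101.5° = 258.5°.
That fraction of the synodic month is 258.5/360 × 29.53 d ≈ 21.20 d.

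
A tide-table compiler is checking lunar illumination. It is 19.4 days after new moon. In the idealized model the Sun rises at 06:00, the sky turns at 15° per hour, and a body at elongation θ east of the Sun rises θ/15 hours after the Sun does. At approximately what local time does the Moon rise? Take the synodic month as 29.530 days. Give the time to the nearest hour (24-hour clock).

22:00

The Moon has covered 19.4/29.530 of its cycle, so θ ≈ 360° × 19.4/29.530 = 236.5°.
At 15° of sky rotation per hour, 236.5° corresponds to a 15.77 h lag.
06:00 + 15.77 h ≈ 21:46 → 22:00 to the nearest hour.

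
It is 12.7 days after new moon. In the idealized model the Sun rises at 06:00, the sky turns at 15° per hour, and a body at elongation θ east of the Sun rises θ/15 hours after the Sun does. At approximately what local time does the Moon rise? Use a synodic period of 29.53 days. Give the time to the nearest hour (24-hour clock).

Phase angle: θ = 360°·(12.7 d)/(29.53 d) = 154.8°.
At 15° of sky rotation per hour, 154.8° corresponds to a 10.32 h lag.
06:00 + 10.32 h ≈ 16:19 → 16:00 to the nearest hour.

16:00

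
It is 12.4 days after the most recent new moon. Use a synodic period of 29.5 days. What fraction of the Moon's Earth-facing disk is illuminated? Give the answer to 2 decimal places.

0.94

Elongation θ = 360° × 12.4/29.5 ≈ 151.3°.
Illuminated fraction = (1 − cos 151.3°)/2 = (1 − (-0.877))/2 ≈ 0.939.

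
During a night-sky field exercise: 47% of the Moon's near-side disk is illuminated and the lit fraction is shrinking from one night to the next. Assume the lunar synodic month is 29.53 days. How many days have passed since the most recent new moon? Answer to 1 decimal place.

22.4 days

cos θ = 1 − 2f = 0.060, giving a principal value of 86.6°.
Waning ⇒ past full, so θ = 360° − 86.6° = 273.4°.
That fraction of the synodic month is 273.4/360 × 29.53 d ≈ 22.43 d.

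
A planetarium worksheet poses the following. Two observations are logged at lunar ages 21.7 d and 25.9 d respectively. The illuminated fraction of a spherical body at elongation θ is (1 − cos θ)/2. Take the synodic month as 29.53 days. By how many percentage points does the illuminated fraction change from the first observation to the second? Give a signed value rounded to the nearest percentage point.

θ₁ = 360° × 21.7/29.53 = 264.5°, f₁ = (1 − cos θ₁)/2 = 0.548.
θ₂ = 360° × 25.9/29.53 = 315.7°, f₂ = (1 − cos θ₂)/2 = 0.142.
Change = f₂ − f₁ = -0.406 → -41 percentage points.

-41 percentage points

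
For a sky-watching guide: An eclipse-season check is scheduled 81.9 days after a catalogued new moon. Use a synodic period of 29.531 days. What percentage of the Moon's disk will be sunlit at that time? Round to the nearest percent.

43%

81.9 d spans 2 complete synodic months (2 × 29.531 = 59.06 d) plus 22.84 d.
Elongation θ = 360° × 22.84/29.531 ≈ 278.4°.
With cos θ = 0.146, the lit fraction is (1 − 0.146)/2 ≈ 0.427, so 43%.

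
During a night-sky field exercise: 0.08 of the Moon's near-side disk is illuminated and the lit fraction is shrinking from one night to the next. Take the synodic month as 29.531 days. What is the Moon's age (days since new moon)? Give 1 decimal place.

From f = (1 − cos θ)/2: cos θ = 1 − 2×0.08 = 0.840; arccos → 32.9°.
Waning ⇒ past full, so θ = 360° − 32.9° = 327.1°.
Age = 29.531 × 327.1°/360° ≈ 26.84 days.

26.8 days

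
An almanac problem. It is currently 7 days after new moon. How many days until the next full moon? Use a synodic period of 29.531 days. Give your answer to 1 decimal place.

7.8 days

Full moon is 0.5 of the way through the cycle: age 0.5 × 29.531 = 14.765 d.
That is 14.765 − 7 = 7.765 days ahead.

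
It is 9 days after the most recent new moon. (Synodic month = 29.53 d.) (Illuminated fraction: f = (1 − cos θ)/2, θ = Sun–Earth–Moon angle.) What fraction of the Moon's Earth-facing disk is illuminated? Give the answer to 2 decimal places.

0.67

Elongation θ = 360° × 9/29.53 ≈ 109.7°.
Illuminated fraction = (1 − cos 109.7°)/2 = (1 − (-0.337))/2 ≈ 0.669.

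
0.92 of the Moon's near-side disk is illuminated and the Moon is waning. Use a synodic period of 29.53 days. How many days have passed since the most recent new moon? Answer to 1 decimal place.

17.5 days

Invert f = (1 − cos θ)/2 to get cos θ = 1 − 2(0.92) = -0.840, hence θ₀ = arccos -0.840 = 147.1°.
Waning ⇒ past full, so θ = 360° − 147.1° = 212.9°.
Age = 29.53 × 212.9°/360° ≈ 17.46 days.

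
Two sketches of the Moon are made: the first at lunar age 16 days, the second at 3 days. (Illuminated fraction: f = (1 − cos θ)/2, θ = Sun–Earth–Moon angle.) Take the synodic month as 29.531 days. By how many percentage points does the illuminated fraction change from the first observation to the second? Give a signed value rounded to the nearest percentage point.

First observation: θ = 360°·16/29.531 = 195.0°, so f = 0.983.
Second observation: θ = 36.6°, f = 0.098.
Δf = 0.098 − 0.983 = -0.884, i.e. -88 pp.

-88 percentage points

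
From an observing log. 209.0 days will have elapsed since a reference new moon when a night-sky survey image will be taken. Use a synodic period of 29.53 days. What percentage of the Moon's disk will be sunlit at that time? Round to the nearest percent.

209.0 d spans 7 complete synodic months (7 × 29.53 = 206.71 d) plus 2.29 d.
Elongation θ = 360° × 2.29/29.53 ≈ 27.9°.
Illuminated fraction = (1 − cos 27.9°)/2 = (1 − 0.884)/2 ≈ 0.058, so 6%.

6%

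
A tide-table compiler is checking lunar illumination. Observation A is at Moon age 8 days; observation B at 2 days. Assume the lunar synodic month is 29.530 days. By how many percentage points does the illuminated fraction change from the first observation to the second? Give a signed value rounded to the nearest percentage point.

-52 percentage points

First observation: θ = 360°·8/29.530 = 97.5°, so f = 0.566.
Second observation: θ = 24.4°, f = 0.045.
Δf = 0.045 − 0.566 = -0.521, i.e. -52 pp.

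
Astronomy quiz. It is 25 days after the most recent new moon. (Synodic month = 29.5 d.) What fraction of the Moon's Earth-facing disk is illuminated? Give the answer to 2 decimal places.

0.21

Phase angle: θ = 360°·(25 d)/(29.5 d) = 305.1°.
Illuminated fraction = (1 − cos 305.1°)/2 = (1 − 0.575)/2 ≈ 0.213.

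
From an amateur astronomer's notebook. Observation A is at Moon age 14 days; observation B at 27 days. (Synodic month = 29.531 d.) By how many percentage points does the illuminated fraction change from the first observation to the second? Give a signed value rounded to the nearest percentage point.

-92 pp

First observation: θ = 360°·14/29.531 = 170.7°, so f = 0.993.
Second observation: θ = 329.1°, f = 0.071.
Δf = 0.071 − 0.993 = -0.923, i.e. -92 pp.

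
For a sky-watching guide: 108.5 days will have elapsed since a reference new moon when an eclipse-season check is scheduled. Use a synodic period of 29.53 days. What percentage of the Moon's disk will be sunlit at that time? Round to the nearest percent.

73%

108.5 d spans 3 complete synodic months (3 × 29.53 = 88.59 d) plus 19.91 d.
Phase angle: θ = 360°·(19.91 d)/(29.53 d) = 242.7°.
Illuminated fraction = (1 − cos 242.7°)/2 = (1 − (-0.458))/2 ≈ 0.729, so 73%.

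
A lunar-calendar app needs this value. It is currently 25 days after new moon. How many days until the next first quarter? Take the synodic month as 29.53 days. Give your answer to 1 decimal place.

First quarter occurs at elongation 90°, i.e. at age 29.53 × 90/360 = 7.383 d.
This lunation's first quarter (7.383 d) has passed, so add one period: 36.913 − 25 = 11.913 days.

11.9 days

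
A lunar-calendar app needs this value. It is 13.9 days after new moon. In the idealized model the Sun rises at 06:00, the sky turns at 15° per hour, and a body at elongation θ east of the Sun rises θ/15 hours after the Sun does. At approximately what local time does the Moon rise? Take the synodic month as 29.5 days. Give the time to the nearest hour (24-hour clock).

The Moon has covered 13.9/29.5 of its cycle, so θ ≈ 360° × 13.9/29.5 = 169.6°.
At 15° of sky rotation per hour, 169.6° corresponds to a 11.31 h lag.
06:00 + 11.31 h ≈ 17:19 → 17:00 to the nearest hour.

17:00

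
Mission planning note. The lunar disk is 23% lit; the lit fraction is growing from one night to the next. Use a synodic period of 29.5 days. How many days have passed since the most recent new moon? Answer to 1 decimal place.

cos θ = 1 − 2f = 0.540, giving a principal value of 57.3°.
The Moon is waxing (0°–180°), so θ = 57.3° directly.
Age = 29.5 × 57.3°/360° ≈ 4.70 days.

4.7 days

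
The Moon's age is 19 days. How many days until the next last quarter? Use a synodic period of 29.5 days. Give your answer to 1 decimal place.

Last quarter occurs at elongation 270°, i.e. at age 29.5 × 270/360 = 22.125 d.
That is 22.125 − 19 = 3.125 days ahead.

3.1 days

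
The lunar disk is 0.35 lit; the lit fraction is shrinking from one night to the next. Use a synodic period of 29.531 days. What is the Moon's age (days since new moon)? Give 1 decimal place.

23.6 days

cos θ = 1 − 2f = 0.300, giving a principal value of 72.5°.
A waning Moon lies in 180°–360°, so θ = 360° − 72.5° = 287.5°.
That fraction of the synodic month is 287.5/360 × 29.531 d ≈ 23.58 d.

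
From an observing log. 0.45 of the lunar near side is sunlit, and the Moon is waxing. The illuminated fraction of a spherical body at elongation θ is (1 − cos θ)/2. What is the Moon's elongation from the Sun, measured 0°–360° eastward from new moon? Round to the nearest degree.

84°

From f = (1 − cos θ)/2: cos θ = 1 − 2×0.45 = 0.100; arccos → 84.3°.
Waxing ⇒ before full, so θ = 84.3°.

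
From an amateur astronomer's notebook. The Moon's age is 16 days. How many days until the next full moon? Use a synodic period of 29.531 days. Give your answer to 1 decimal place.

Full moon occurs at elongation 180°, i.e. at age 29.531 × 180/360 = 14.765 d.
Already past this cycle's full moon; the next is at 14.765 + 29.531 = 44.296 d, so 44.296 − 16 = 28.296 days.

28.3 days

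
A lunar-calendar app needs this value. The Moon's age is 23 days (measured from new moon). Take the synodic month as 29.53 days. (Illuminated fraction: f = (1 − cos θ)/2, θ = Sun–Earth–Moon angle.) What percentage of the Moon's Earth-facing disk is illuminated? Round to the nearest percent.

Elongation θ = 360° × 23/29.53 ≈ 280.4°.
With cos θ = 0.180, the lit fraction is (1 − 0.180)/2 ≈ 0.410, so 41%.

41%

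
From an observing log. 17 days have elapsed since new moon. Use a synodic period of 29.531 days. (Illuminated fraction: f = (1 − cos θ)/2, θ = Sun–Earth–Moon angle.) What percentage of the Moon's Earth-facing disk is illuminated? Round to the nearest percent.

Phase angle: θ = 360°·(17 d)/(29.531 d) = 207.2°.
With cos θ = (-0.889), the lit fraction is (1 − (-0.889))/2 ≈ 0.945, so 94%.

94%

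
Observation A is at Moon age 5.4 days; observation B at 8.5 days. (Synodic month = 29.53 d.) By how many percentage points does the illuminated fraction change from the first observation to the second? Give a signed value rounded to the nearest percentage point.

First observation: θ = 360°·5.4/29.53 = 65.8°, so f = 0.295.
Second observation: θ = 103.6°, f = 0.618.
Δf = 0.618 − 0.295 = +0.322, i.e. +32 pp.

+32 percentage points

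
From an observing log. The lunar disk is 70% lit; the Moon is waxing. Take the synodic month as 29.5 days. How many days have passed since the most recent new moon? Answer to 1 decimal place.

9.3 days

From f = (1 − cos θ)/2: cos θ = 1 − 2×0.70 = -0.400; arccos → 113.6°.
Before full moon the principal value applies: θ = 113.6°.
That fraction of the synodic month is 113.6/360 × 29.5 d ≈ 9.31 d.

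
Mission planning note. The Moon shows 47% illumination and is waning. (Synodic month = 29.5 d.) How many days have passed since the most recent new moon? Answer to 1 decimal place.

22.4 days

Invert f = (1 − cos θ)/2 to get cos θ = 1 − 2(0.47) = 0.060, hence θ₀ = arccos 0.060 = 86.6°.
Waning ⇒ past full, so θ = 360° − 86.6° = 273.4°.
At 360°/29.5 d per day, 273.4° corresponds to 22.41 days.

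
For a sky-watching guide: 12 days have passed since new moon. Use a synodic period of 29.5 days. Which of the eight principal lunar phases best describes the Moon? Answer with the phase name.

At 12/29.5 of the cycle, θ ≈ 146° — the waxing gibbous range.

waxing gibbous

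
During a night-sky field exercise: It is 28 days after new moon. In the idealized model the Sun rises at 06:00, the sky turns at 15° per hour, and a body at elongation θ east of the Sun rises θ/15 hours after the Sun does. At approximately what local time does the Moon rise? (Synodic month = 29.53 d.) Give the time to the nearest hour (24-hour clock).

Phase angle: θ = 360°·(28 d)/(29.53 d) = 341.3°.
Delay after the Sun = 341.3° / (15°/h) ≈ 22.76 h.
06:00 + 22.76 h ≈ 04:45 → 05:00 to the nearest hour.

05:00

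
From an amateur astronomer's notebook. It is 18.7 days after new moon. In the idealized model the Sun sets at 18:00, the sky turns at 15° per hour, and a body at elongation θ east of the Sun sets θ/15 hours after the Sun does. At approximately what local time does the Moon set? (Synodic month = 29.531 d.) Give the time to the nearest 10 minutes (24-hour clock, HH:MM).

09:10

Phase angle: θ = 360°·(18.7 d)/(29.531 d) = 228.0°.
At 15° of sky rotation per hour, 228.0° corresponds to a 15.20 h lag.
18:00 + 15.198 h ≈ 09:12 → 09:10 to the nearest ten minutes.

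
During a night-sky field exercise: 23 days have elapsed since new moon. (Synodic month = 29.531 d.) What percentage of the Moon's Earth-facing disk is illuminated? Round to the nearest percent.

Phase angle: θ = 360°·(23 d)/(29.531 d) = 280.4°.
cos 280.4° = 0.180, so f = (1 − 0.180)/2 = 0.410, so 41%.

41%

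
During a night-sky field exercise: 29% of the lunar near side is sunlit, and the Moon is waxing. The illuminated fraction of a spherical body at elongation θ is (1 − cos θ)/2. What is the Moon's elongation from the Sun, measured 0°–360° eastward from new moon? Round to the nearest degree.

65°

Invert f = (1 − cos θ)/2 to get cos θ = 1 − 2(0.29) = 0.420, hence θ₀ = arccos 0.420 = 65.2°.
The Moon is waxing (0°–180°), so θ = 65.2° directly.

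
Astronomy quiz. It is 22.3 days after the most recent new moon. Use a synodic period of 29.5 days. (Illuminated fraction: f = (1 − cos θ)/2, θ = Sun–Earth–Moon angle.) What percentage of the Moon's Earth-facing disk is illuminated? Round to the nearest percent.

48%

Phase angle: θ = 360°·(22.3 d)/(29.5 d) = 272.1°.
cos 272.1° = 0.037, so f = (1 − 0.037)/2 = 0.481, so 48%.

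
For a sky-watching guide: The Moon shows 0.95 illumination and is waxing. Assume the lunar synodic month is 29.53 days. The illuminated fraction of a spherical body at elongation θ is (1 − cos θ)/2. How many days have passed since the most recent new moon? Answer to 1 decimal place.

Invert f = (1 − cos θ)/2 to get cos θ = 1 − 2(0.95) = -0.900, hence θ₀ = arccos -0.900 = 154.2°.
The Moon is waxing (0°–180°), so θ = 154.2° directly.
At 360°/29.53 d per day, 154.2° corresponds to 12.65 days.

12.6 days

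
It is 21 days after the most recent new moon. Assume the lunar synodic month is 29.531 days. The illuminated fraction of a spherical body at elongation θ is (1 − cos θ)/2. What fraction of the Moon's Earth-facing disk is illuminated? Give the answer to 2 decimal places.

The Moon has covered 21/29.531 of its cycle, so θ ≈ 360° × 21/29.531 = 256.0°.
Illuminated fraction = (1 − cos 256.0°)/2 = (1 − (-0.242))/2 ≈ 0.621.

0.62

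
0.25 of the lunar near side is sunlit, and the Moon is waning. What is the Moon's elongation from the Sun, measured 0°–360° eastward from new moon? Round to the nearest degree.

300°

From f = (1 − cos θ)/2: cos θ = 1 − 2×0.25 = 0.500; arccos → 60.0°.
A waning Moon lies in 180°–360°, so θ = 360° − 60.0° = 300.0°.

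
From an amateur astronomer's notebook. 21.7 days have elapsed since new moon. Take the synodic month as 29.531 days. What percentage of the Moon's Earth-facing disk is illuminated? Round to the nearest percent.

Phase angle: θ = 360°·(21.7 d)/(29.531 d) = 264.5°.
With cos θ = (-0.095), the lit fraction is (1 − (-0.095))/2 ≈ 0.548, so 55%.

55%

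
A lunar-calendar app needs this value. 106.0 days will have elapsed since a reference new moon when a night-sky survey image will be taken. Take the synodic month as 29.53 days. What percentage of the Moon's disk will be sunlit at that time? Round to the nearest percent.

92%

106.0/29.53 = 3.590 lunations, so 3 complete cycles and 17.41 d into the next.
Elongation θ = 360° × 17.41/29.53 ≈ 212.2°.
With cos θ = (-0.846), the lit fraction is (1 − (-0.846))/2 ≈ 0.923, so 92%.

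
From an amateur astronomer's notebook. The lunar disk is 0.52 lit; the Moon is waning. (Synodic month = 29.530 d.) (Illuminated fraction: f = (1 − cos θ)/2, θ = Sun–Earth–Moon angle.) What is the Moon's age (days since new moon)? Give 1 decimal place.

cos θ = 1 − 2f = -0.040, giving a principal value of 92.3°.
Waning ⇒ past full, so θ = 360° − 92.3° = 267.7°.
At 360°/29.530 d per day, 267.7° corresponds to 21.96 days.

22.0 days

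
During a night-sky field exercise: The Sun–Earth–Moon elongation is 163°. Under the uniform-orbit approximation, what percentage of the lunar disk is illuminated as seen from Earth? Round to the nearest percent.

98%

cos 163° = (-0.956), so f = (1 − (-0.956))/2 = 0.978, i.e. 98%.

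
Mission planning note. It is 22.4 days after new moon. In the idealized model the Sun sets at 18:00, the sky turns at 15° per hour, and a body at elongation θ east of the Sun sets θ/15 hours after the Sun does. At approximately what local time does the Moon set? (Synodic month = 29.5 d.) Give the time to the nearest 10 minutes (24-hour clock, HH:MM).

12:10

Phase angle: θ = 360°·(22.4 d)/(29.5 d) = 273.4°.
Delay after the Sun = 273.4° / (15°/h) ≈ 18.22 h.
18:00 + 18.224 h ≈ 12:13 → 12:10 to the nearest ten minutes.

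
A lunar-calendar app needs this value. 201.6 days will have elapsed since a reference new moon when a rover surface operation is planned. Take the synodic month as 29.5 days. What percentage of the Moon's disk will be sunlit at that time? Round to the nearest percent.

25%

Reduce mod P: 201.6 − 6×29.5 = 24.60 d into the current lunation.
Elongation θ = 360° × 24.60/29.5 ≈ 300.2°.
cos 300.2° = 0.503, so f = (1 − 0.503)/2 = 0.248, so 25%.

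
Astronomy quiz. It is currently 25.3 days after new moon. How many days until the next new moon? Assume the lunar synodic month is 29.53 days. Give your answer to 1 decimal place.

4.2 days

The next new moon completes the synodic month: 29.53 − 25.3 = 4.230 days.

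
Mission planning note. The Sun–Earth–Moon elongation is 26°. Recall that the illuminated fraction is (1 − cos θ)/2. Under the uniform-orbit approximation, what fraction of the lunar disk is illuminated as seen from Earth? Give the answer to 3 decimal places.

f = (1 − cos 26°)/2 = (1 − 0.899)/2 ≈ 0.051.

0.051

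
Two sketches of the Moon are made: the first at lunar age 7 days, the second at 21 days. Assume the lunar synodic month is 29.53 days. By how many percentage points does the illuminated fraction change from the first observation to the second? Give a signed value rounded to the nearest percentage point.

+16 pp

θ₁ = 360° × 7/29.53 = 85.3°, f₁ = (1 − cos θ₁)/2 = 0.459.
θ₂ = 360° × 21/29.53 = 256.0°, f₂ = (1 − cos θ₂)/2 = 0.621.
Change = f₂ − f₁ = +0.162 → +16 percentage points.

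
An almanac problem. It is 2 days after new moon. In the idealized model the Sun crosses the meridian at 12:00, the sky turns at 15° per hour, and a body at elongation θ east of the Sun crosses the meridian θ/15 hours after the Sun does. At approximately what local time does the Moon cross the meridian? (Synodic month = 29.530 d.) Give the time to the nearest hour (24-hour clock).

14:00

Elongation θ = 360° × 2/29.530 ≈ 24.4°.
At 15° of sky rotation per hour, 24.4° corresponds to a 1.63 h lag.
12:00 + 1.63 h ≈ 13:38 → 14:00 to the nearest hour.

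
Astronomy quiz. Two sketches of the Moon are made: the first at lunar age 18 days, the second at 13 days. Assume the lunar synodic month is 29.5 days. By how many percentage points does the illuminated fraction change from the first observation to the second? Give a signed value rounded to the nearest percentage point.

+8 pp

First observation: θ = 360°·18/29.5 = 219.7°, so f = 0.885.
Second observation: θ = 158.6°, f = 0.966.
Δf = 0.966 − 0.885 = +0.081, i.e. +8 pp.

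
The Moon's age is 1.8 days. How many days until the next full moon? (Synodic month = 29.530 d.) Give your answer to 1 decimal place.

Full moon is 0.5 of the way through the cycle: age 0.5 × 29.530 = 14.765 d.
That is 14.765 − 1.8 = 12.965 days ahead.

13.0 days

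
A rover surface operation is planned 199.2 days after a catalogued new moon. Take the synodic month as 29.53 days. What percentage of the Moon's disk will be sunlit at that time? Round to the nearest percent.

Reduce mod P: 199.2 − 6×29.53 = 22.02 d into the current lunation.
Elongation θ = 360° × 22.02/29.53 ≈ 268.4°.
Illuminated fraction = (1 − cos 268.4°)/2 = (1 − (-0.027))/2 ≈ 0.514, so 51%.

51%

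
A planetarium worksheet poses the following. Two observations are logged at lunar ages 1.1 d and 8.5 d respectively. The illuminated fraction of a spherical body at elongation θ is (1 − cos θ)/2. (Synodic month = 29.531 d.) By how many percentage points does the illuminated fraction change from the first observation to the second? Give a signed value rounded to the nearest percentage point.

+60 percentage points

First observation: θ = 360°·1.1/29.531 = 13.4°, so f = 0.014.
Second observation: θ = 103.6°, f = 0.618.
Δf = 0.618 − 0.014 = +0.604, i.e. +60 pp.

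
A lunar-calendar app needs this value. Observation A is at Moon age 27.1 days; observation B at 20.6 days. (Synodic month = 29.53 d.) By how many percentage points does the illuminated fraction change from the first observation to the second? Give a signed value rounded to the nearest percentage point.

+60 percentage points

θ₁ = 360° × 27.1/29.53 = 330.4°, f₁ = (1 − cos θ₁)/2 = 0.065.
θ₂ = 360° × 20.6/29.53 = 251.1°, f₂ = (1 − cos θ₂)/2 = 0.662.
Change = f₂ − f₁ = +0.596 → +60 percentage points.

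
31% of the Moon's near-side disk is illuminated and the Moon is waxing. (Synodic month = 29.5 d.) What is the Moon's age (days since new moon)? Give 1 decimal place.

From f = (1 − cos θ)/2: cos θ = 1 − 2×0.31 = 0.380; arccos → 67.7°.
The Moon is waxing (0°–180°), so θ = 67.7° directly.
That fraction of the synodic month is 67.7/360 × 29.5 d ≈ 5.54 d.

5.5 days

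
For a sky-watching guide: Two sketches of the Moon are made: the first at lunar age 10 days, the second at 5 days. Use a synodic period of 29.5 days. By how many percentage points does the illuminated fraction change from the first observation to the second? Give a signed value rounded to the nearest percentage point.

θ₁ = 360° × 10/29.5 = 122.0°, f₁ = (1 − cos θ₁)/2 = 0.765.
θ₂ = 360° × 5/29.5 = 61.0°, f₂ = (1 − cos θ₂)/2 = 0.258.
Change = f₂ − f₁ = -0.507 → -51 percentage points.

-51 percentage points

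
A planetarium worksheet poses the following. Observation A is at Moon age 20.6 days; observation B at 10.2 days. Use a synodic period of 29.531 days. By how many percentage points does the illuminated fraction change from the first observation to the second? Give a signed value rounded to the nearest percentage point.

θ₁ = 360° × 20.6/29.531 = 251.1°, f₁ = (1 − cos θ₁)/2 = 0.662.
θ₂ = 360° × 10.2/29.531 = 124.3°, f₂ = (1 − cos θ₂)/2 = 0.782.
Change = f₂ − f₁ = +0.120 → +12 percentage points.

+12 percentage points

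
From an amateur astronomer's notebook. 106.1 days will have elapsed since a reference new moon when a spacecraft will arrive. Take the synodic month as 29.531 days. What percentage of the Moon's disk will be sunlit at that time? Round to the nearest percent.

106.1/29.531 = 3.593 lunations, so 3 complete cycles and 17.51 d into the next.
Phase angle: θ = 360°·(17.51 d)/(29.531 d) = 213.4°.
Illuminated fraction = (1 − cos 213.4°)/2 = (1 − (-0.835))/2 ≈ 0.917, so 92%.

92%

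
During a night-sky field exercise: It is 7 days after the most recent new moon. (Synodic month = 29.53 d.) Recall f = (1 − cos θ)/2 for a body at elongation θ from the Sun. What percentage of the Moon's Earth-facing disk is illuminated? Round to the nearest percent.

Elongation θ = 360° × 7/29.53 ≈ 85.3°.
cos 85.3° = 0.081, so f = (1 − 0.081)/2 = 0.459, so 46%.

46%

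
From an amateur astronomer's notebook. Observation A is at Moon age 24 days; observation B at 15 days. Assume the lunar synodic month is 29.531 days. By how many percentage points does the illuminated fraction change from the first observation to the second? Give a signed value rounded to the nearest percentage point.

First observation: θ = 360°·24/29.531 = 292.6°, so f = 0.308.
Second observation: θ = 182.9°, f = 0.999.
Δf = 0.999 − 0.308 = +0.691, i.e. +69 pp.

+69 percentage points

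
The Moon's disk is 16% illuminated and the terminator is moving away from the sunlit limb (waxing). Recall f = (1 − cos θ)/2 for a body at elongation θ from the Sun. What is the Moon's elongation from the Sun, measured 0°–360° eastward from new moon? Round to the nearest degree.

Invert f = (1 − cos θ)/2 to get cos θ = 1 − 2(0.16) = 0.680, hence θ₀ = arccos 0.680 = 47.2°.
Waxing ⇒ before full, so θ = 47.2°.

47°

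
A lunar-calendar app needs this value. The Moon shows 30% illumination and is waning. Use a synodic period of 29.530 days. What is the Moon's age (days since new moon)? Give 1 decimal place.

Invert f = (1 − cos θ)/2 to get cos θ = 1 − 2(0.30) = 0.400, hence θ₀ = arccos 0.400 = 66.4°.
Since the Moon is past full (waning), take the reflex angle: θ = 360° − 66.4° = 293.6°.
At 360°/29.530 d per day, 293.6° corresponds to 24.08 days.

24.1 days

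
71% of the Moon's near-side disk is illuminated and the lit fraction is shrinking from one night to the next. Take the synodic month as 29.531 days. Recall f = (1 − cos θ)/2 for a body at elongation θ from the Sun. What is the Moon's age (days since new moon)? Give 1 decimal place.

20.1 days

From f = (1 − cos θ)/2: cos θ = 1 − 2×0.71 = -0.420; arccos → 114.8°.
A waning Moon lies in 180°–360°, so θ = 360° − 114.8° = 245.2°.
At 360°/29.531 d per day, 245.2° corresponds to 20.11 days.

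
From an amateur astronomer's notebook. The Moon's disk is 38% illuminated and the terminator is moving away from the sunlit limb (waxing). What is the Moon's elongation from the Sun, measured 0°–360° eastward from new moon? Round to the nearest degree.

Invert f = (1 − cos θ)/2 to get cos θ = 1 − 2(0.38) = 0.240, hence θ₀ = arccos 0.240 = 76.1°.
Waxing ⇒ before full, so θ = 76.1°.

76°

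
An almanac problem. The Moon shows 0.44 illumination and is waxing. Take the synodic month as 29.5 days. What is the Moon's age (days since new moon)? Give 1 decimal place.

cos θ = 1 − 2f = 0.120, giving a principal value of 83.1°.
The Moon is waxing (0°–180°), so θ = 83.1° directly.
Age = 29.5 × 83.1°/360° ≈ 6.81 days.

6.8 days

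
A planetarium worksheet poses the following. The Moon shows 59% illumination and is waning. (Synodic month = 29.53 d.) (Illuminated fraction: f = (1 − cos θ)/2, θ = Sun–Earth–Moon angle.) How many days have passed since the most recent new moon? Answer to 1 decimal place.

21.3 days

From f = (1 − cos θ)/2: cos θ = 1 − 2×0.59 = -0.180; arccos → 100.4°.
Since the Moon is past full (waning), take the reflex angle: θ = 360° − 100.4° = 259.6°.
At 360°/29.53 d per day, 259.6° corresponds to 21.30 days.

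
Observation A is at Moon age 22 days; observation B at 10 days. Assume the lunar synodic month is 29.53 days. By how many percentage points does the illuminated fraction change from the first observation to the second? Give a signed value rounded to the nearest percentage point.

First observation: θ = 360°·22/29.53 = 268.2°, so f = 0.516.
Second observation: θ = 121.9°, f = 0.764.
Δf = 0.764 − 0.516 = +0.249, i.e. +25 pp.

+25 pp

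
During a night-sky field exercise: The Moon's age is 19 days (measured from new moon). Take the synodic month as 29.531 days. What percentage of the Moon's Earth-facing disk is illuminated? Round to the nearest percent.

Phase angle: θ = 360°·(19 d)/(29.531 d) = 231.6°.
cos 231.6° = (-0.621), so f = (1 − (-0.621))/2 = 0.810, so 81%.

81%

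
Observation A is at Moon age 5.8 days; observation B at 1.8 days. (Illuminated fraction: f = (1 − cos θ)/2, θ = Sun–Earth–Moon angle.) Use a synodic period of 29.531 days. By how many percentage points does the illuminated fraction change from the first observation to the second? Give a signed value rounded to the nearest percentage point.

First observation: θ = 360°·5.8/29.531 = 70.7°, so f = 0.335.
Second observation: θ = 21.9°, f = 0.036.
Δf = 0.036 − 0.335 = -0.299, i.e. -30 pp.

-30 percentage points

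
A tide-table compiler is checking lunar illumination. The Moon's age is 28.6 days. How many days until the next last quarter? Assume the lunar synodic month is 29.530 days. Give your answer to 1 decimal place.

Last quarter is 0.75 of the way through the cycle: age 0.75 × 29.530 = 22.148 d.
This lunation's last quarter (22.148 d) has passed, so add one period: 51.678 − 28.6 = 23.078 days.

23.1 days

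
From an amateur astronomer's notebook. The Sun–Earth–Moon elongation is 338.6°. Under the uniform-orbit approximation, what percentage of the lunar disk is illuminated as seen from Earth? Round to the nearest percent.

cos 338.6° = 0.931, so f = (1 − 0.931)/2 = 0.034, i.e. 3%.

3%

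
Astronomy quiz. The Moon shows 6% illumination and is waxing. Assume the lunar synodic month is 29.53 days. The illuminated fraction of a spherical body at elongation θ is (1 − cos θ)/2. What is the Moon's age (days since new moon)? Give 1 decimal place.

2.3 days

Invert f = (1 − cos θ)/2 to get cos θ = 1 − 2(0.06) = 0.880, hence θ₀ = arccos 0.880 = 28.4°.
The Moon is waxing (0°–180°), so θ = 28.4° directly.
That fraction of the synodic month is 28.4/360 × 29.53 d ≈ 2.33 d.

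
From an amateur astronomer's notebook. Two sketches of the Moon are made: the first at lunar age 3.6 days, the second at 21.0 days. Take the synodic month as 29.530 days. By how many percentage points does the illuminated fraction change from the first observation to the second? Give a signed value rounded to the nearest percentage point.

First observation: θ = 360°·3.6/29.530 = 43.9°, so f = 0.140.
Second observation: θ = 256.0°, f = 0.621.
Δf = 0.621 − 0.140 = +0.481, i.e. +48 pp.

+48 percentage points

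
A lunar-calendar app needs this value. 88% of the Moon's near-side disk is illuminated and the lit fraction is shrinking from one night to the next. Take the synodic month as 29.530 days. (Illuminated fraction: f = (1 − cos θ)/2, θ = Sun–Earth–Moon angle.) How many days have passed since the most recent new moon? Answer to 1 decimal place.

From f = (1 − cos θ)/2: cos θ = 1 − 2×0.88 = -0.760; arccos → 139.5°.
Waning ⇒ past full, so θ = 360° − 139.5° = 220.5°.
That fraction of the synodic month is 220.5/360 × 29.530 d ≈ 18.09 d.

18.1 days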